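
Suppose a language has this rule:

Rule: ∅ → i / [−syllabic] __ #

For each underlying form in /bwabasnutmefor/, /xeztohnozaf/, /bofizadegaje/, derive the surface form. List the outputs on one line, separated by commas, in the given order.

bwabasnutmefori, xeztohnozafi, bofizadegaje

/bwabasnutmefor/: the form ends in the consonant /r/, so [i] is inserted word-finally. → [bwabasnutmefori].
/xeztohnozaf/: the form ends in the consonant /f/, so [i] is inserted word-finally. → [xeztohnozafi].
/bofizadegaje/: the rule's environment is not met; surfaces unchanged as [bofizadegaje].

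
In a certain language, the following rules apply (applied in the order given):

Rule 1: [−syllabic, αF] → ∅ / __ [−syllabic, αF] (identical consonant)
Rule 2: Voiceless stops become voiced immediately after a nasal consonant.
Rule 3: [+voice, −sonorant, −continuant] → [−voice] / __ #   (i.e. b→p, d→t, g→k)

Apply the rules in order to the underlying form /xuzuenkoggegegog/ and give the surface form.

xuzuengogegegok

Rule 1 (degemination): /gg/ is a geminate; the first /g/ deletes. /xuzuenkoggegegog/ → xuzuenkogegegog.
Rule 2 (post-nasal voicing): /k/ is a voiceless stop immediately after the nasal /n/, so it voices to [g]. /xuzuenkogegegog/ → xuzuengogegegog.
Rule 3 (final devoicing): /g/ is a voiced stop in word-final position, so it devoices to [k]. /xuzuengogegegog/ → xuzuengogegegok.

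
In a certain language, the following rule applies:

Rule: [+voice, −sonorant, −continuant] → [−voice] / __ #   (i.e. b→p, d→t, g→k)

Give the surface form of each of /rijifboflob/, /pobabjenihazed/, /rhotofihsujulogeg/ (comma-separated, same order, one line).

rijifboflop, pobabjenihazet, rhotofihsujulogek

/rijifboflob/: /b/ is a voiced stop in word-final position, so it devoices to [p]. → [rijifboflop].
/pobabjenihazed/: /d/ is a voiced stop in word-final position, so it devoices to [t]. → [pobabjenihazet].
/rhotofihsujulogeg/: /g/ is a voiced stop in word-final position, so it devoices to [k]. → [rhotofihsujulogek].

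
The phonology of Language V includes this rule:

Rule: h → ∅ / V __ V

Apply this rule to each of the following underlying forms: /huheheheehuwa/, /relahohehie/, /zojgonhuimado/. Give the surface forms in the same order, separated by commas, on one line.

/huheheheehuwa/: /h/ occurs between vowels /u/ and /e/, so it deletes. /h/ occurs between vowels /e/ and /e/, so it deletes. /h/ occurs between vowels /e/ and /e/, so it deletes. /h/ occurs between vowels /e/ and /u/, so it deletes. → [hueeeeuwa].
/relahohehie/: /h/ occurs between vowels /a/ and /o/, so it deletes. /h/ occurs between vowels /o/ and /e/, so it deletes. /h/ occurs between vowels /e/ and /i/, so it deletes. → [relaoeie].
/zojgonhuimado/: the rule's environment is not met; surfaces unchanged as [zojgonhuimado].

hueeeeuwa, relaoeie, zojgonhuimado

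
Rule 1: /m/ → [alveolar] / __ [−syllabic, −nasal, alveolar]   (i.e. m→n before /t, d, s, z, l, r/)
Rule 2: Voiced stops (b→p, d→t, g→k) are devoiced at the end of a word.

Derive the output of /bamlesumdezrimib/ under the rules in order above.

Rule 1 (nasal place assimilation): /m/ precedes the alveolar consonant /l/, so it assimilates in place to [n]. /m/ precedes the alveolar consonant /d/, so it assimilates in place to [n]. /bamlesumdezrimib/ → banlesundezrimib.
Rule 2 (final devoicing): /b/ is a voiced stop in word-final position, so it devoices to [p]. /banlesundezrimib/ → banlesundezrimip.

banlesundezrimip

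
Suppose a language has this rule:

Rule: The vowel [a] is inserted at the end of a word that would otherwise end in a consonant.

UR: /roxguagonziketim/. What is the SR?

the form ends in the consonant /m/, so [a] is inserted word-finally.
Surface form: [roxguagonziketima].

roxguagonziketima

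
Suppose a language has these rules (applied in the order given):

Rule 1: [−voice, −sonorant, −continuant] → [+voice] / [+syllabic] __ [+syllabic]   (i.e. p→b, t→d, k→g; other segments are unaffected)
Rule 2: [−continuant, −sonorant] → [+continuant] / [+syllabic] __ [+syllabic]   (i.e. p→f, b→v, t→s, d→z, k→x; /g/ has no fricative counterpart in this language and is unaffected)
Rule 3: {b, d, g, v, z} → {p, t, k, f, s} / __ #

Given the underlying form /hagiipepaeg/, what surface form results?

Rule 1 (intervocalic voicing): /p/ is a voiceless stop between vowels /i/ and /e/, so it voices to [b]. /p/ is a voiceless stop between vowels /e/ and /a/, so it voices to [b]. /hagiipepaeg/ → hagiibebaeg.
Rule 2 (intervocalic spirantization): /b/ is a stop between vowels /i/ and /e/, so it spirantizes to the fricative [v]. /b/ is a stop between vowels /e/ and /a/, so it spirantizes to the fricative [v]. /hagiibebaeg/ → hagiivevaeg.
Rule 3 (final devoicing): /g/ is a voiced obstruent in word-final position, so it devoices to [k]. /hagiivevaeg/ → hagiivevaek.

hagiivevaek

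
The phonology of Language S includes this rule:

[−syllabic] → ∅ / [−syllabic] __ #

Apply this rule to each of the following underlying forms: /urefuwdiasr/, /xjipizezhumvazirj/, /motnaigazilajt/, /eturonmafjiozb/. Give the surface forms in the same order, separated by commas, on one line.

/urefuwdiasr/: /r/ is the second consonant of a word-final cluster /sr/, so it deletes. → [urefuwdias].
/xjipizezhumvazirj/: /j/ is the second consonant of a word-final cluster /rj/, so it deletes. → [xjipizezhumvazir].
/motnaigazilajt/: /t/ is the second consonant of a word-final cluster /jt/, so it deletes. → [motnaigazilaj].
/eturonmafjiozb/: /b/ is the second consonant of a word-final cluster /zb/, so it deletes. → [eturonmafjioz].

urefuwdias, xjipizezhumvazir, motnaigazilaj, eturonmafjioz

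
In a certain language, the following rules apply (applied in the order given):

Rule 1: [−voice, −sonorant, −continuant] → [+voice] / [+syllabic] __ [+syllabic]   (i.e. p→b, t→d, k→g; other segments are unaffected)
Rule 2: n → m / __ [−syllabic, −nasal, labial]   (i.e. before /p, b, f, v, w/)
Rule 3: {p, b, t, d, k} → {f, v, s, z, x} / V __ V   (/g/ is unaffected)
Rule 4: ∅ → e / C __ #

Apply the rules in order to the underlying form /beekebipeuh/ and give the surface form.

beegeviveuhe

Rule 1 (intervocalic voicing): /k/ is a voiceless stop between vowels /e/ and /e/, so it voices to [g]. /p/ is a voiceless stop between vowels /i/ and /e/, so it voices to [b]. /beekebipeuh/ → beegebibeuh.
Rule 2 (nasal place assimilation): no segment meets the environment; /beegebibeuh/ is unchanged.
Rule 3 (intervocalic spirantization): /b/ is a stop between vowels /e/ and /i/, so it spirantizes to the fricative [v]. /b/ is a stop between vowels /i/ and /e/, so it spirantizes to the fricative [v]. /beegebibeuh/ → beegeviveuh.
Rule 4 (final e-epenthesis): the form ends in the consonant /h/, so [e] is inserted word-finally. /beegeviveuh/ → beegeviveuhe.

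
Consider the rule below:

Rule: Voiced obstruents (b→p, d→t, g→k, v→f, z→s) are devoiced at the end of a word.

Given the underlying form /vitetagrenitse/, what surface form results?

vitetagrenitse

No segment of /vitetagrenitse/ meets the structural description of the rule, so the form surfaces unchanged.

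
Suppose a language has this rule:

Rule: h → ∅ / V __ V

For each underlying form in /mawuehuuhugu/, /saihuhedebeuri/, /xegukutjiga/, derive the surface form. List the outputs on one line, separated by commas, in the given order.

/mawuehuuhugu/: /h/ occurs between vowels /e/ and /u/, so it deletes. /h/ occurs between vowels /u/ and /u/, so it deletes. → [mawueuuugu].
/saihuhedebeuri/: /h/ occurs between vowels /i/ and /u/, so it deletes. /h/ occurs between vowels /u/ and /e/, so it deletes. → [saiuedebeuri].
/xegukutjiga/: the rule's environment is not met; surfaces unchanged as [xegukutjiga].

mawueuuugu, saiuedebeuri, xegukutjiga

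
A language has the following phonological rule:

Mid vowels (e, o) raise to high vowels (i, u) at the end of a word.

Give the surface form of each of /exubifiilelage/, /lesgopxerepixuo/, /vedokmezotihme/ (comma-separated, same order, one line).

exubifiilelagi, lesgopxerepixuu, vedokmezotihmi

/exubifiilelage/: /e/ is a mid vowel in word-final position, so it raises to [i]. → [exubifiilelagi].
/lesgopxerepixuo/: /o/ is a mid vowel in word-final position, so it raises to [u]. → [lesgopxerepixuu].
/vedokmezotihme/: /e/ is a mid vowel in word-final position, so it raises to [i]. → [vedokmezotihmi].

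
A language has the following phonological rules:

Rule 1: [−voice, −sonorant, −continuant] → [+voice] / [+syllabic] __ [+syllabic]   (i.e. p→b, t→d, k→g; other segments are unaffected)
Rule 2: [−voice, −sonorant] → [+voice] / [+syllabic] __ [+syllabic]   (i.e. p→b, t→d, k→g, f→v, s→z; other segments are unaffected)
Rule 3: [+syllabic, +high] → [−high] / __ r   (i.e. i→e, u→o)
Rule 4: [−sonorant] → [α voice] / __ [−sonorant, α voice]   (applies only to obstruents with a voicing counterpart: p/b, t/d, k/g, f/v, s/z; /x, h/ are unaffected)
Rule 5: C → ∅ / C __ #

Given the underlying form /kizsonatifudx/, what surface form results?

kissonadivut

Rule 1 (intervocalic voicing): /t/ is a voiceless stop between vowels /a/ and /i/, so it voices to [d]. /kizsonatifudx/ → kizsonadifudx.
Rule 2 (intervocalic voicing): /f/ is a voiceless obstruent between vowels /i/ and /u/, so it voices to [v]. /kizsonadifudx/ → kizsonadivudx.
Rule 3 (pre-rhotic lowering): no segment meets the environment; /kizsonadivudx/ is unchanged.
Rule 4 (regressive voicing assimilation): /z/ precedes the voiceless obstruent /s/, so it devoices to [s] by assimilation. /d/ precedes the voiceless obstruent /x/, so it devoices to [t] by assimilation. /kizsonadivudx/ → kissonadivutx.
Rule 5 (final cluster simplification): /x/ is the second consonant of a word-final cluster /tx/, so it deletes. /kissonadivutx/ → kissonadivut.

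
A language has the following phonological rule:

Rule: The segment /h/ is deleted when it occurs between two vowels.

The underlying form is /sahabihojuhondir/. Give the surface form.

/h/ occurs between vowels /a/ and /a/, so it deletes.
/h/ occurs between vowels /i/ and /o/, so it deletes.
/h/ occurs between vowels /u/ and /o/, so it deletes.
Surface form: [saabiojuondir].

saabiojuondir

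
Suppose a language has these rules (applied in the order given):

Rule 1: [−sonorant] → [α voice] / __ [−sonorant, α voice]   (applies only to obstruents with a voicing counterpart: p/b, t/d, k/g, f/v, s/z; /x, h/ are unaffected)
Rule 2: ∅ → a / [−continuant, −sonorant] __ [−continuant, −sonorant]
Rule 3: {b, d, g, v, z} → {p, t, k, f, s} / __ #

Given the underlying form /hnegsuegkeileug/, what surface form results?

hneksuekakeileuk

Rule 1 (regressive voicing assimilation): /g/ precedes the voiceless obstruent /s/, so it devoices to [k] by assimilation. /g/ precedes the voiceless obstruent /k/, so it devoices to [k] by assimilation. /hnegsuegkeileug/ → hneksuekkeileug.
Rule 2 (stop-cluster a-epenthesis): /k/ and /k/ form a stop–stop cluster, so [a] is inserted between them. /hneksuekkeileug/ → hneksuekakeileug.
Rule 3 (final devoicing): /g/ is a voiced obstruent in word-final position, so it devoices to [k]. /hneksuekakeileug/ → hneksuekakeileuk.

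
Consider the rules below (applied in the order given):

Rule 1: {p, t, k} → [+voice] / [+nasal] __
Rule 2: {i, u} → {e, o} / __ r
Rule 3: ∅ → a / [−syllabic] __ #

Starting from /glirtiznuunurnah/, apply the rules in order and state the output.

glertiznuunornaha

Rule 1 (post-nasal voicing): no segment meets the environment; /glirtiznuunurnah/ is unchanged.
Rule 2 (pre-rhotic lowering): /i/ is a high vowel immediately before /r/, so it lowers to [e]. /u/ is a high vowel immediately before /r/, so it lowers to [o]. /glirtiznuunurnah/ → glertiznuunornah.
Rule 3 (final a-epenthesis): the form ends in the consonant /h/, so [a] is inserted word-finally. /glertiznuunornah/ → glertiznuunornaha.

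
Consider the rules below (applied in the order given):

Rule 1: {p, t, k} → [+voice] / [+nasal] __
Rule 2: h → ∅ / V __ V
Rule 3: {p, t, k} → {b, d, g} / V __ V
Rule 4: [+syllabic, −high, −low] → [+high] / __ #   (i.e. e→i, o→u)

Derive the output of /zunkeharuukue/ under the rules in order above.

Rule 1 (post-nasal voicing): /k/ is a voiceless stop immediately after the nasal /n/, so it voices to [g]. /zunkeharuukue/ → zungeharuukue.
Rule 2 (intervocalic h-deletion): /h/ occurs between vowels /e/ and /a/, so it deletes. /zungeharuukue/ → zungearuukue.
Rule 3 (intervocalic voicing): /k/ is a voiceless stop between vowels /u/ and /u/, so it voices to [g]. /zungearuukue/ → zungearuugue.
Rule 4 (final vowel raising): /e/ is a mid vowel in word-final position, so it raises to [i]. /zungearuugue/ → zungearuugui.

zungearuugui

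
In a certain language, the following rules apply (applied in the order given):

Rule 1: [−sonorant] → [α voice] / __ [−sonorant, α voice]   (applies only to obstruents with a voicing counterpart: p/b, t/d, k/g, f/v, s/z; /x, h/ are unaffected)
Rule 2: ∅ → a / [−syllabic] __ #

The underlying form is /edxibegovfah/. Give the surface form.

etxibegoffaha

Rule 1 (regressive voicing assimilation): /d/ precedes the voiceless obstruent /x/, so it devoices to [t] by assimilation. /v/ precedes the voiceless obstruent /f/, so it devoices to [f] by assimilation. /edxibegovfah/ → etxibegoffah.
Rule 2 (final a-epenthesis): the form ends in the consonant /h/, so [a] is inserted word-finally. /etxibegoffah/ → etxibegoffaha.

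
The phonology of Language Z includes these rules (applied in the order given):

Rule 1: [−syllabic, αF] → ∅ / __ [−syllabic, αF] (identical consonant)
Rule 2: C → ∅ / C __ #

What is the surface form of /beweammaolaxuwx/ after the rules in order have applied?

Rule 1 (degemination): /mm/ is a geminate; the first /m/ deletes. /beweammaolaxuwx/ → beweamaolaxuwx.
Rule 2 (final cluster simplification): /x/ is the second consonant of a word-final cluster /wx/, so it deletes. /beweamaolaxuwx/ → beweamaolaxuw.

beweamaolaxuw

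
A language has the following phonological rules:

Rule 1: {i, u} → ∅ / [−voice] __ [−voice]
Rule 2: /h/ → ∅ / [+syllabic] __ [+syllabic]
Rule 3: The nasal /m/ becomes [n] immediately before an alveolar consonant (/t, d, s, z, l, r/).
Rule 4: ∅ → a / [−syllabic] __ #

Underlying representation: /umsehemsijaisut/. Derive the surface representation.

Rule 1 (high vowel syncope): /u/ is a high vowel flanked by voiceless consonants /s/ and /t/, so it deletes. /umsehemsijaisut/ → umsehemsijaist.
Rule 2 (intervocalic h-deletion): /h/ occurs between vowels /e/ and /e/, so it deletes. /umsehemsijaist/ → umseemsijaist.
Rule 3 (nasal place assimilation): /m/ precedes the alveolar consonant /s/, so it assimilates in place to [n]. /m/ precedes the alveolar consonant /s/, so it assimilates in place to [n]. /umseemsijaist/ → unseensijaist.
Rule 4 (final a-epenthesis): the form ends in the consonant /t/, so [a] is inserted word-finally. /unseensijaist/ → unseensijaista.

unseensijaista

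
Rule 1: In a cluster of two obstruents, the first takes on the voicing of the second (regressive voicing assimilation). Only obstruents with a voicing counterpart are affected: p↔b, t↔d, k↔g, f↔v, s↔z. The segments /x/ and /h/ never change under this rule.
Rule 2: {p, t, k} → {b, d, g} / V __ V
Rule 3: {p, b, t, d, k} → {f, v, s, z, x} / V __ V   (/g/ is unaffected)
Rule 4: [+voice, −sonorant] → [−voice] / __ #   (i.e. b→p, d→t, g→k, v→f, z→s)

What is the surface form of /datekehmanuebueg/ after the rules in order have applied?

Rule 1 (regressive voicing assimilation): no segment meets the environment; /datekehmanuebueg/ is unchanged.
Rule 2 (intervocalic voicing): /t/ is a voiceless stop between vowels /a/ and /e/, so it voices to [d]. /k/ is a voiceless stop between vowels /e/ and /e/, so it voices to [g]. /datekehmanuebueg/ → dadegehmanuebueg.
Rule 3 (intervocalic spirantization): /d/ is a stop between vowels /a/ and /e/, so it spirantizes to the fricative [z]. /b/ is a stop between vowels /e/ and /u/, so it spirantizes to the fricative [v]. /dadegehmanuebueg/ → dazegehmanuevueg.
Rule 4 (final devoicing): /g/ is a voiced obstruent in word-final position, so it devoices to [k]. /dazegehmanuevueg/ → dazegehmanuevuek.

dazegehmanuevuek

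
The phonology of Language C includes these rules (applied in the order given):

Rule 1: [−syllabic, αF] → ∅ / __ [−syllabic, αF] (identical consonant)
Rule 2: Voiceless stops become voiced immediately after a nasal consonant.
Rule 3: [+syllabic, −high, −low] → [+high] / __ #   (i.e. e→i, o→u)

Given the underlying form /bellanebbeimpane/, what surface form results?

Rule 1 (degemination): /ll/ is a geminate; the first /l/ deletes. /bb/ is a geminate; the first /b/ deletes. /bellanebbeimpane/ → belanebeimpane.
Rule 2 (post-nasal voicing): /p/ is a voiceless stop immediately after the nasal /m/, so it voices to [b]. /belanebeimpane/ → belanebeimbane.
Rule 3 (final vowel raising): /e/ is a mid vowel in word-final position, so it raises to [i]. /belanebeimbane/ → belanebeimbani.

belanebeimbani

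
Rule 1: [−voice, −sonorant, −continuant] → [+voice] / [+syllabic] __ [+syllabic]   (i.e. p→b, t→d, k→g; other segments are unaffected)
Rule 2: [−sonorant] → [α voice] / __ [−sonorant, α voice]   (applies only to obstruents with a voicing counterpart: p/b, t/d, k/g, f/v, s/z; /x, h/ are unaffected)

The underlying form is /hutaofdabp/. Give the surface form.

Rule 1 (intervocalic voicing): /t/ is a voiceless stop between vowels /u/ and /a/, so it voices to [d]. /hutaofdabp/ → hudaofdabp.
Rule 2 (regressive voicing assimilation): /f/ precedes the voiced obstruent /d/, so it voices to [v] by assimilation. /b/ precedes the voiceless obstruent /p/, so it devoices to [p] by assimilation. /hudaofdabp/ → hudaovdapp.

hudaovdapp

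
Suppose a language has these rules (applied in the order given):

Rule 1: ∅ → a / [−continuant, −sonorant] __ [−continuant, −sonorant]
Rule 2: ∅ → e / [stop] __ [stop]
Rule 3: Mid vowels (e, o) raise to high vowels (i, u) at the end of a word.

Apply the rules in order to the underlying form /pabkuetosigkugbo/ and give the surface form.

Rule 1 (stop-cluster a-epenthesis): /b/ and /k/ form a stop–stop cluster, so [a] is inserted between them. /g/ and /k/ form a stop–stop cluster, so [a] is inserted between them. /g/ and /b/ form a stop–stop cluster, so [a] is inserted between them. /pabkuetosigkugbo/ → pabakuetosigakugabo.
Rule 2 (stop-cluster e-epenthesis): no segment meets the environment; /pabakuetosigakugabo/ is unchanged.
Rule 3 (final vowel raising): /o/ is a mid vowel in word-final position, so it raises to [u]. /pabakuetosigakugabo/ → pabakuetosigakugabu.

pabakuetosigakugabu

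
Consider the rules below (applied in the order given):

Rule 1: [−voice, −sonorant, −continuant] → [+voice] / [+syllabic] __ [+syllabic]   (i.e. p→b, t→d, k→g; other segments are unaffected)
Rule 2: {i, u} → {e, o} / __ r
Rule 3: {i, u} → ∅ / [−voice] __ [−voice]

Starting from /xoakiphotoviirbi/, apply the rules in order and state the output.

xoagiphodovierbi

Rule 1 (intervocalic voicing): /k/ is a voiceless stop between vowels /a/ and /i/, so it voices to [g]. /t/ is a voiceless stop between vowels /o/ and /o/, so it voices to [d]. /xoakiphotoviirbi/ → xoagiphodoviirbi.
Rule 2 (pre-rhotic lowering): /i/ is a high vowel immediately before /r/, so it lowers to [e]. /xoagiphodoviirbi/ → xoagiphodovierbi.
Rule 3 (high vowel syncope): no segment meets the environment; /xoagiphodovierbi/ is unchanged.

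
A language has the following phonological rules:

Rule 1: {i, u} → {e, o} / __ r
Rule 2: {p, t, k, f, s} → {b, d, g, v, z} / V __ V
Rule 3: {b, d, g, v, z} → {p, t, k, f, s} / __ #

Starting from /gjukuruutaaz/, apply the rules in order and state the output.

Rule 1 (pre-rhotic lowering): /u/ is a high vowel immediately before /r/, so it lowers to [o]. /gjukuruutaaz/ → gjukoruutaaz.
Rule 2 (intervocalic voicing): /k/ is a voiceless obstruent between vowels /u/ and /o/, so it voices to [g]. /t/ is a voiceless obstruent between vowels /u/ and /a/, so it voices to [d]. /gjukoruutaaz/ → gjugoruudaaz.
Rule 3 (final devoicing): /z/ is a voiced obstruent in word-final position, so it devoices to [s]. /gjugoruudaaz/ → gjugoruudaas.

gjugoruudaas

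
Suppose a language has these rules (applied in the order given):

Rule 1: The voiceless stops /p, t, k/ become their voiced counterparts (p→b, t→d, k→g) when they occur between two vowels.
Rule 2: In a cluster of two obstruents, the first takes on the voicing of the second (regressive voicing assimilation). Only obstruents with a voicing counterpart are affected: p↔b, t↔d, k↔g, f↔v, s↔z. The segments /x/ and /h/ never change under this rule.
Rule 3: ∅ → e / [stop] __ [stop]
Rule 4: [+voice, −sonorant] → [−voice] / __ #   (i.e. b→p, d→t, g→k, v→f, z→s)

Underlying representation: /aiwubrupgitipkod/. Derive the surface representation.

aiwubrubegidipekot

Rule 1 (intervocalic voicing): /t/ is a voiceless stop between vowels /i/ and /i/, so it voices to [d]. /aiwubrupgitipkod/ → aiwubrupgidipkod.
Rule 2 (regressive voicing assimilation): /p/ precedes the voiced obstruent /g/, so it voices to [b] by assimilation. /aiwubrupgidipkod/ → aiwubrubgidipkod.
Rule 3 (stop-cluster e-epenthesis): /b/ and /g/ form a stop–stop cluster, so [e] is inserted between them. /p/ and /k/ form a stop–stop cluster, so [e] is inserted between them. /aiwubrubgidipkod/ → aiwubrubegidipekod.
Rule 4 (final devoicing): /d/ is a voiced obstruent in word-final position, so it devoices to [t]. /aiwubrubegidipekod/ → aiwubrubegidipekot.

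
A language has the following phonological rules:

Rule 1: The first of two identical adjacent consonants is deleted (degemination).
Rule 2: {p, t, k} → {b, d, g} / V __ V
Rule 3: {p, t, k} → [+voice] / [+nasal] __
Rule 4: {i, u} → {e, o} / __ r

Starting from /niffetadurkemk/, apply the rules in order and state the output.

Rule 1 (degemination): /ff/ is a geminate; the first /f/ deletes. /niffetadurkemk/ → nifetadurkemk.
Rule 2 (intervocalic voicing): /t/ is a voiceless stop between vowels /e/ and /a/, so it voices to [d]. /nifetadurkemk/ → nifedadurkemk.
Rule 3 (post-nasal voicing): /k/ is a voiceless stop immediately after the nasal /m/, so it voices to [g]. /nifedadurkemk/ → nifedadurkemg.
Rule 4 (pre-rhotic lowering): /u/ is a high vowel immediately before /r/, so it lowers to [o]. /nifedadurkemg/ → nifedadorkemg.

nifedadorkemg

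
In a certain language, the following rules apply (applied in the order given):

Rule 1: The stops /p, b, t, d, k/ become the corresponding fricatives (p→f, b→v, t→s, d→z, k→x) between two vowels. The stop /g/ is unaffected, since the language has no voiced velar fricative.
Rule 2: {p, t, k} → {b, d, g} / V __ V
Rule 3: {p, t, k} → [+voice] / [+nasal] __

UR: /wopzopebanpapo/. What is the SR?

Rule 1 (intervocalic spirantization): /p/ is a stop between vowels /o/ and /e/, so it spirantizes to the fricative [f]. /b/ is a stop between vowels /e/ and /a/, so it spirantizes to the fricative [v]. /p/ is a stop between vowels /a/ and /o/, so it spirantizes to the fricative [f]. /wopzopebanpapo/ → wopzofevanpafo.
Rule 2 (intervocalic voicing): no segment meets the environment; /wopzofevanpafo/ is unchanged.
Rule 3 (post-nasal voicing): /p/ is a voiceless stop immediately after the nasal /n/, so it voices to [b]. /wopzofevanpafo/ → wopzofevanbafo.

wopzofevanbafo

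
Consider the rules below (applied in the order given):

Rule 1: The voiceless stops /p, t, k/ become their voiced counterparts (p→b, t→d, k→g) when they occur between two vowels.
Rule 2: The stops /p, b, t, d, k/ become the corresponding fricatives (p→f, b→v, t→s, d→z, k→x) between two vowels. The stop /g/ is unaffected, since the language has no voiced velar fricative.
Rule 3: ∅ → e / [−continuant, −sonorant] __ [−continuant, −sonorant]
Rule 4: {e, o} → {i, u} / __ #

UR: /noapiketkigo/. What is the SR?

noavigetekigu

Rule 1 (intervocalic voicing): /p/ is a voiceless stop between vowels /a/ and /i/, so it voices to [b]. /k/ is a voiceless stop between vowels /i/ and /e/, so it voices to [g]. /noapiketkigo/ → noabigetkigo.
Rule 2 (intervocalic spirantization): /b/ is a stop between vowels /a/ and /i/, so it spirantizes to the fricative [v]. /noabigetkigo/ → noavigetkigo.
Rule 3 (stop-cluster e-epenthesis): /t/ and /k/ form a stop–stop cluster, so [e] is inserted between them. /noavigetkigo/ → noavigetekigo.
Rule 4 (final vowel raising): /o/ is a mid vowel in word-final position, so it raises to [u]. /noavigetekigo/ → noavigetekigu.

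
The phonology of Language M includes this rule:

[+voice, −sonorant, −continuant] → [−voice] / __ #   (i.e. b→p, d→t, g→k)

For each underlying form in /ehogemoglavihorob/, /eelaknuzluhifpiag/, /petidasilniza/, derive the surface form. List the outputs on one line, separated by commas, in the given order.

/ehogemoglavihorob/: /b/ is a voiced stop in word-final position, so it devoices to [p]. → [ehogemoglavihorop].
/eelaknuzluhifpiag/: /g/ is a voiced stop in word-final position, so it devoices to [k]. → [eelaknuzluhifpiak].
/petidasilniza/: the rule's environment is not met; surfaces unchanged as [petidasilniza].

ehogemoglavihorop, eelaknuzluhifpiak, petidasilniza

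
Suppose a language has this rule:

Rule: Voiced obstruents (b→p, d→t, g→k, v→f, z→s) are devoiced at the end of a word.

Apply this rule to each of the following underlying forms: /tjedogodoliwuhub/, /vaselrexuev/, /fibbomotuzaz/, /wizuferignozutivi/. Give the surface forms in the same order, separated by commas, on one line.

/tjedogodoliwuhub/: /b/ is a voiced obstruent in word-final position, so it devoices to [p]. → [tjedogodoliwuhup].
/vaselrexuev/: /v/ is a voiced obstruent in word-final position, so it devoices to [f]. → [vaselrexuef].
/fibbomotuzaz/: /z/ is a voiced obstruent in word-final position, so it devoices to [s]. → [fibbomotuzas].
/wizuferignozutivi/: the rule's environment is not met; surfaces unchanged as [wizuferignozutivi].

tjedogodoliwuhup, vaselrexuef, fibbomotuzas, wizuferignozutivi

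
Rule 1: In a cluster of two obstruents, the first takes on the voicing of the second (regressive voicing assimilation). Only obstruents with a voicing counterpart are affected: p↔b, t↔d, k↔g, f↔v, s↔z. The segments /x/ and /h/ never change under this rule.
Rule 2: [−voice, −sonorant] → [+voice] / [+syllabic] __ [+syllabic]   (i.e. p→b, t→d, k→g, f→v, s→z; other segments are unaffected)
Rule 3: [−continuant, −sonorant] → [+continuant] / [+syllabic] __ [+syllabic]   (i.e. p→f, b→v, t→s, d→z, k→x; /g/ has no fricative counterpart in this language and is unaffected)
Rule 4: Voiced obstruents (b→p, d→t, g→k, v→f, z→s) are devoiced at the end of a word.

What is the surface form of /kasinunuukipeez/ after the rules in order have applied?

kazinunuugivees

Rule 1 (regressive voicing assimilation): no segment meets the environment; /kasinunuukipeez/ is unchanged.
Rule 2 (intervocalic voicing): /s/ is a voiceless obstruent between vowels /a/ and /i/, so it voices to [z]. /k/ is a voiceless obstruent between vowels /u/ and /i/, so it voices to [g]. /p/ is a voiceless obstruent between vowels /i/ and /e/, so it voices to [b]. /kasinunuukipeez/ → kazinunuugibeez.
Rule 3 (intervocalic spirantization): /b/ is a stop between vowels /i/ and /e/, so it spirantizes to the fricative [v]. /kazinunuugibeez/ → kazinunuugiveez.
Rule 4 (final devoicing): /z/ is a voiced obstruent in word-final position, so it devoices to [s]. /kazinunuugiveez/ → kazinunuugivees.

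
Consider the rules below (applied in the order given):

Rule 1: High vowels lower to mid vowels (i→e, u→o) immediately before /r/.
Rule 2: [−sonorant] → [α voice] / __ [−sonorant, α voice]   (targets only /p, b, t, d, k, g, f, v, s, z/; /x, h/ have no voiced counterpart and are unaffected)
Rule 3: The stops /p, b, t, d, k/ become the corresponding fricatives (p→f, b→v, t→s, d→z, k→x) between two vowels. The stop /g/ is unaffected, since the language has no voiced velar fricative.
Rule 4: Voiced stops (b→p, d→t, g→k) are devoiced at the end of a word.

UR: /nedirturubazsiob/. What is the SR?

Rule 1 (pre-rhotic lowering): /i/ is a high vowel immediately before /r/, so it lowers to [e]. /u/ is a high vowel immediately before /r/, so it lowers to [o]. /nedirturubazsiob/ → nedertorubazsiob.
Rule 2 (regressive voicing assimilation): /z/ precedes the voiceless obstruent /s/, so it devoices to [s] by assimilation. /nedertorubazsiob/ → nedertorubassiob.
Rule 3 (intervocalic spirantization): /d/ is a stop between vowels /e/ and /e/, so it spirantizes to the fricative [z]. /b/ is a stop between vowels /u/ and /a/, so it spirantizes to the fricative [v]. /nedertorubassiob/ → nezertoruvassiob.
Rule 4 (final devoicing): /b/ is a voiced stop in word-final position, so it devoices to [p]. /nezertoruvassiob/ → nezertoruvassiop.

nezertoruvassiop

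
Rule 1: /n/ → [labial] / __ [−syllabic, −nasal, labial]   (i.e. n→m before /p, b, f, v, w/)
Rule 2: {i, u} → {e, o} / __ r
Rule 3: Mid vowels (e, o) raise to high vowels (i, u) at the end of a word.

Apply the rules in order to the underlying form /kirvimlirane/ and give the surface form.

kervimlerani

Rule 1 (nasal place assimilation): no segment meets the environment; /kirvimlirane/ is unchanged.
Rule 2 (pre-rhotic lowering): /i/ is a high vowel immediately before /r/, so it lowers to [e]. /i/ is a high vowel immediately before /r/, so it lowers to [e]. /kirvimlirane/ → kervimlerane.
Rule 3 (final vowel raising): /e/ is a mid vowel in word-final position, so it raises to [i]. /kervimlerane/ → kervimlerani.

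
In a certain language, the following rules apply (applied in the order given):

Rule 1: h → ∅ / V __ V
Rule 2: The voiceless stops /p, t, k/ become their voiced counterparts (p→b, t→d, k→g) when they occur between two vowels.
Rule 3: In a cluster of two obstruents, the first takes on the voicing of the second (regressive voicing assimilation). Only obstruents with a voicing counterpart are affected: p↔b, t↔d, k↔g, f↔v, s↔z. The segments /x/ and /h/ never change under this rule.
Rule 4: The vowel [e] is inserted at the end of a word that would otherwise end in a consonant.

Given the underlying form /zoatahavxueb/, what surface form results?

Rule 1 (intervocalic h-deletion): /h/ occurs between vowels /a/ and /a/, so it deletes. /zoatahavxueb/ → zoataavxueb.
Rule 2 (intervocalic voicing): /t/ is a voiceless stop between vowels /a/ and /a/, so it voices to [d]. /zoataavxueb/ → zoadaavxueb.
Rule 3 (regressive voicing assimilation): /v/ precedes the voiceless obstruent /x/, so it devoices to [f] by assimilation. /zoadaavxueb/ → zoadaafxueb.
Rule 4 (final e-epenthesis): the form ends in the consonant /b/, so [e] is inserted word-finally. /zoadaafxueb/ → zoadaafxuebe.

zoadaafxuebe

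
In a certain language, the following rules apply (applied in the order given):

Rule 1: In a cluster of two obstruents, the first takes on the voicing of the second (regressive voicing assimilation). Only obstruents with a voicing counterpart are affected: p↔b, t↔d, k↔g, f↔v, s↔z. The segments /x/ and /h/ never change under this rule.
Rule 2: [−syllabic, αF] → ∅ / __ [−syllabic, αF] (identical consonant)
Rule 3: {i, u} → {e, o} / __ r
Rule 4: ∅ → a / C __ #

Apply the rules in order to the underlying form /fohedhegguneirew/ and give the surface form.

Rule 1 (regressive voicing assimilation): /d/ precedes the voiceless obstruent /h/, so it devoices to [t] by assimilation. /fohedhegguneirew/ → fohethegguneirew.
Rule 2 (degemination): /gg/ is a geminate; the first /g/ deletes. /fohethegguneirew/ → fohetheguneirew.
Rule 3 (pre-rhotic lowering): /i/ is a high vowel immediately before /r/, so it lowers to [e]. /fohetheguneirew/ → fohetheguneerew.
Rule 4 (final a-epenthesis): the form ends in the consonant /w/, so [a] is inserted word-finally. /fohetheguneerew/ → fohetheguneerewa.

fohetheguneerewa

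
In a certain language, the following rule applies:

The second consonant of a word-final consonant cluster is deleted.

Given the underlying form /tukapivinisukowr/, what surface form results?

/r/ is the second consonant of a word-final cluster /wr/, so it deletes.
Surface form: [tukapivinisukow].

tukapivinisukow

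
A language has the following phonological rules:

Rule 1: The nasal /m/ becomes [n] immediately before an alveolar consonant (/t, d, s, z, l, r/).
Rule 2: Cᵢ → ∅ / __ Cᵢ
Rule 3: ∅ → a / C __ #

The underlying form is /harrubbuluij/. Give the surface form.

Rule 1 (nasal place assimilation): no segment meets the environment; /harrubbuluij/ is unchanged.
Rule 2 (degemination): /rr/ is a geminate; the first /r/ deletes. /bb/ is a geminate; the first /b/ deletes. /harrubbuluij/ → harubuluij.
Rule 3 (final a-epenthesis): the form ends in the consonant /j/, so [a] is inserted word-finally. /harubuluij/ → harubuluija.

harubuluija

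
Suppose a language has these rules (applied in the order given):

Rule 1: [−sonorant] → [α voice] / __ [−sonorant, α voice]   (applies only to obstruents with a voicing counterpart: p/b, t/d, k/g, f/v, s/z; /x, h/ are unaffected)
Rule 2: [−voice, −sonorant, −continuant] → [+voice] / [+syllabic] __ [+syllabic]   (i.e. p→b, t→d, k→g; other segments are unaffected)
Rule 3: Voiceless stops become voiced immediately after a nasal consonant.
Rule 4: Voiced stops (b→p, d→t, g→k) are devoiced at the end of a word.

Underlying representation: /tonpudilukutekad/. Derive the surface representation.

Rule 1 (regressive voicing assimilation): no segment meets the environment; /tonpudilukutekad/ is unchanged.
Rule 2 (intervocalic voicing): /k/ is a voiceless stop between vowels /u/ and /u/, so it voices to [g]. /t/ is a voiceless stop between vowels /u/ and /e/, so it voices to [d]. /k/ is a voiceless stop between vowels /e/ and /a/, so it voices to [g]. /tonpudilukutekad/ → tonpudilugudegad.
Rule 3 (post-nasal voicing): /p/ is a voiceless stop immediately after the nasal /n/, so it voices to [b]. /tonpudilugudegad/ → tonbudilugudegad.
Rule 4 (final devoicing): /d/ is a voiced stop in word-final position, so it devoices to [t]. /tonbudilugudegad/ → tonbudilugudegat.

tonbudilugudegat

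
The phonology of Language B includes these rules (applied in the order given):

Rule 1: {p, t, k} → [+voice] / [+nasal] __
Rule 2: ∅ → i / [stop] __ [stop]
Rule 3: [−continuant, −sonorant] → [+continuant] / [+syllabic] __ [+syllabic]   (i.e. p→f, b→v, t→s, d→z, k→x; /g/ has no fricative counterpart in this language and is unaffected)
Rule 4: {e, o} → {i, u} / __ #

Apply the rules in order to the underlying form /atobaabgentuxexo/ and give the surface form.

Rule 1 (post-nasal voicing): /t/ is a voiceless stop immediately after the nasal /n/, so it voices to [d]. /atobaabgentuxexo/ → atobaabgenduxexo.
Rule 2 (stop-cluster i-epenthesis): /b/ and /g/ form a stop–stop cluster, so [i] is inserted between them. /atobaabgenduxexo/ → atobaabigenduxexo.
Rule 3 (intervocalic spirantization): /t/ is a stop between vowels /a/ and /o/, so it spirantizes to the fricative [s]. /b/ is a stop between vowels /o/ and /a/, so it spirantizes to the fricative [v]. /b/ is a stop between vowels /a/ and /i/, so it spirantizes to the fricative [v]. /atobaabigenduxexo/ → asovaavigenduxexo.
Rule 4 (final vowel raising): /o/ is a mid vowel in word-final position, so it raises to [u]. /asovaavigenduxexo/ → asovaavigenduxexu.

asovaavigenduxexu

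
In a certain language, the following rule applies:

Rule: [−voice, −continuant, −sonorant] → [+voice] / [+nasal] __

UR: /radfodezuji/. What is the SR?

radfodezuji

No segment of /radfodezuji/ meets the structural description of the rule, so the form surfaces unchanged.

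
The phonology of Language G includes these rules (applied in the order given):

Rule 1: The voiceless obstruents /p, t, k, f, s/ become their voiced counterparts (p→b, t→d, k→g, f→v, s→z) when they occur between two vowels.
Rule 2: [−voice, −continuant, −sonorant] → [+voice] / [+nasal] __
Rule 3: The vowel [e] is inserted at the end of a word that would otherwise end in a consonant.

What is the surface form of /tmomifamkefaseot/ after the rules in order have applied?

tmomivamgevazeote

Rule 1 (intervocalic voicing): /f/ is a voiceless obstruent between vowels /i/ and /a/, so it voices to [v]. /f/ is a voiceless obstruent between vowels /e/ and /a/, so it voices to [v]. /s/ is a voiceless obstruent between vowels /a/ and /e/, so it voices to [z]. /tmomifamkefaseot/ → tmomivamkevazeot.
Rule 2 (post-nasal voicing): /k/ is a voiceless stop immediately after the nasal /m/, so it voices to [g]. /tmomivamkevazeot/ → tmomivamgevazeot.
Rule 3 (final e-epenthesis): the form ends in the consonant /t/, so [e] is inserted word-finally. /tmomivamgevazeot/ → tmomivamgevazeote.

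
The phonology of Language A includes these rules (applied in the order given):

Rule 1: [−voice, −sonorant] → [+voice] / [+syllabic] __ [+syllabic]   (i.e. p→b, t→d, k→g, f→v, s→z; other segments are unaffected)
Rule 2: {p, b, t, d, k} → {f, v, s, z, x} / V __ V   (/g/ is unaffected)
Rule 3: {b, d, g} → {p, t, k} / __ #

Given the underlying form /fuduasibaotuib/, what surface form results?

Rule 1 (intervocalic voicing): /s/ is a voiceless obstruent between vowels /a/ and /i/, so it voices to [z]. /t/ is a voiceless obstruent between vowels /o/ and /u/, so it voices to [d]. /fuduasibaotuib/ → fuduazibaoduib.
Rule 2 (intervocalic spirantization): /d/ is a stop between vowels /u/ and /u/, so it spirantizes to the fricative [z]. /b/ is a stop between vowels /i/ and /a/, so it spirantizes to the fricative [v]. /d/ is a stop between vowels /o/ and /u/, so it spirantizes to the fricative [z]. /fuduazibaoduib/ → fuzuazivaozuib.
Rule 3 (final devoicing): /b/ is a voiced stop in word-final position, so it devoices to [p]. /fuzuazivaozuib/ → fuzuazivaozuip.

fuzuazivaozuip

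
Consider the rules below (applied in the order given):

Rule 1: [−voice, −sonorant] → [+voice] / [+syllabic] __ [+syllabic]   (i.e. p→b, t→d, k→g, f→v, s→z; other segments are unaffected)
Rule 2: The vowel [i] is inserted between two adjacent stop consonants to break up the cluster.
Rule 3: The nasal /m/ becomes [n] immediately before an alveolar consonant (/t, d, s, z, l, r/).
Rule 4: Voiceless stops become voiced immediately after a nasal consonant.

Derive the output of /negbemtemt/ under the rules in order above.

Rule 1 (intervocalic voicing): no segment meets the environment; /negbemtemt/ is unchanged.
Rule 2 (stop-cluster i-epenthesis): /g/ and /b/ form a stop–stop cluster, so [i] is inserted between them. /negbemtemt/ → negibemtemt.
Rule 3 (nasal place assimilation): /m/ precedes the alveolar consonant /t/, so it assimilates in place to [n]. /m/ precedes the alveolar consonant /t/, so it assimilates in place to [n]. /negibemtemt/ → negibentent.
Rule 4 (post-nasal voicing): /t/ is a voiceless stop immediately after the nasal /n/, so it voices to [d]. /t/ is a voiceless stop immediately after the nasal /n/, so it voices to [d]. /negibentent/ → negibendend.

negibendend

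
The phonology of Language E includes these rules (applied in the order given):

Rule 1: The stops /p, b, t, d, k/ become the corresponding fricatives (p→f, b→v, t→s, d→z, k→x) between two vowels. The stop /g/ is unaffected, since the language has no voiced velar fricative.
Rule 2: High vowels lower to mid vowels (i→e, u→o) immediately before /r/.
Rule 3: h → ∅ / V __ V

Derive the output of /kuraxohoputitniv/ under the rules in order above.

Rule 1 (intervocalic spirantization): /p/ is a stop between vowels /o/ and /u/, so it spirantizes to the fricative [f]. /t/ is a stop between vowels /u/ and /i/, so it spirantizes to the fricative [s]. /kuraxohoputitniv/ → kuraxohofusitniv.
Rule 2 (pre-rhotic lowering): /u/ is a high vowel immediately before /r/, so it lowers to [o]. /kuraxohofusitniv/ → koraxohofusitniv.
Rule 3 (intervocalic h-deletion): /h/ occurs between vowels /o/ and /o/, so it deletes. /koraxohofusitniv/ → koraxoofusitniv.

koraxoofusitniv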